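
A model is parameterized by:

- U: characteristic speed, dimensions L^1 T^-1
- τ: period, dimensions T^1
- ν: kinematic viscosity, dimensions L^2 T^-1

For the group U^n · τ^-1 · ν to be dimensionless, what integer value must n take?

-2

Balance the L exponent: (1)·n from U, plus −(0) + (2) = 2 from the rest, must sum to zero.
n + 2 = 0, so n = -2.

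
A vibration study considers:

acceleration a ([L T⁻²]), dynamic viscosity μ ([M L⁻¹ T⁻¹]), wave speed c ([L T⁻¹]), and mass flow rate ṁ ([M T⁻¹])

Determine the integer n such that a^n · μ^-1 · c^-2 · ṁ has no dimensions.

Balance the L exponent: (1)·n from a, plus −(-1) − 2·(1) + (0) = -1 from the rest, must sum to zero.
n − 1 = 0, so n = 1.

1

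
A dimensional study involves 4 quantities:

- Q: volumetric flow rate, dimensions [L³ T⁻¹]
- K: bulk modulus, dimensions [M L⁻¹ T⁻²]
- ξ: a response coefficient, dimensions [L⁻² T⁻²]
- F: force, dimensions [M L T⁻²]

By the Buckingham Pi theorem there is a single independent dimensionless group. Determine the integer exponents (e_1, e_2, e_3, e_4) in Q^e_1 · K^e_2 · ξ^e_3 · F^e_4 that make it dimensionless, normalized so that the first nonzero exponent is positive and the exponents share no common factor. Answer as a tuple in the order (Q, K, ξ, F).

(2, 4, -1, -4)

M: e_1·(0) + e_2·(1) + e_3·(0) + e_4·(1) = 0
L: e_1·(3) + e_2·(-1) + e_3·(-2) + e_4·(1) = 0
T: e_1·(-1) + e_2·(-2) + e_3·(-2) + e_4·(-2) = 0
Solving this homogeneous linear system for the smallest-integer solution (first nonzero entry positive) gives (2, 4, -1, -4).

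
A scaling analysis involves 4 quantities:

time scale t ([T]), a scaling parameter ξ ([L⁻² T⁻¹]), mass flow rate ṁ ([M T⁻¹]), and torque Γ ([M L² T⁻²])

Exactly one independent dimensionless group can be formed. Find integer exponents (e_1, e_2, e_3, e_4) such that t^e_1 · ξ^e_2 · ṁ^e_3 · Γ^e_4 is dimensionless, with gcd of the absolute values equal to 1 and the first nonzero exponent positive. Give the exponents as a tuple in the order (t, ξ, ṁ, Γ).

(2, 1, -1, 1)

M: e_1·(0) + e_2·(0) + e_3·(1) + e_4·(1) = 0
L: e_1·(0) + e_2·(-2) + e_3·(0) + e_4·(2) = 0
T: e_1·(1) + e_2·(-1) + e_3·(-1) + e_4·(-2) = 0
Solving this homogeneous linear system for the smallest-integer solution (first nonzero entry positive) gives (2, 1, -1, 1).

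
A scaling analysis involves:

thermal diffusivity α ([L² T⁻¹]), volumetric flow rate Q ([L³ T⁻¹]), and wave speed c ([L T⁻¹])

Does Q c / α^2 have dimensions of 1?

Sum the exponent of each base dimension across the product:
  M: −2·[α]_M + [Q]_M + [c]_M = −2·(0) + (0) + (0) = 0
  L: −2·[α]_L + [Q]_L + [c]_L = −2·(2) + (3) + (1) = 0
  T: −2·[α]_T + [Q]_T + [c]_T = −2·(-1) + (-1) + (-1) = 0
All base exponents vanish — dimensionless.

yes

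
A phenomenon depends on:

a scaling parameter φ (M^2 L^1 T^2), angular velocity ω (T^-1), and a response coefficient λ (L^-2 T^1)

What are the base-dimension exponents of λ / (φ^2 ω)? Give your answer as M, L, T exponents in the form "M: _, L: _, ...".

Collect each base-dimension exponent across the product:
  M: −2·(2) − (0) + (0) = -4
  L: −2·(1) − (0) + (-2) = -4
  T: −2·(2) − (-1) + (1) = -2
So the dimensions are [M⁻⁴ L⁻⁴ T⁻²].

M: -4, L: -4, T: -2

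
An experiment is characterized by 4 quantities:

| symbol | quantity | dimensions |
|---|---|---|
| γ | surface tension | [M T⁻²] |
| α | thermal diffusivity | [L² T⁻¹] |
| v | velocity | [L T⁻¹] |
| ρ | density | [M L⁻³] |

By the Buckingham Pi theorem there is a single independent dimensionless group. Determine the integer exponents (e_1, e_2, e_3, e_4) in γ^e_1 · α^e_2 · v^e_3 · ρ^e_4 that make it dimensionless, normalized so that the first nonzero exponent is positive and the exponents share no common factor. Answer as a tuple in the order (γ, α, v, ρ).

(1, -1, -1, -1)

M: e_1·(1) + e_2·(0) + e_3·(0) + e_4·(1) = 0
L: e_1·(0) + e_2·(2) + e_3·(1) + e_4·(-3) = 0
T: e_1·(-2) + e_2·(-1) + e_3·(-1) + e_4·(0) = 0
Solving this homogeneous linear system for the smallest-integer solution (first nonzero entry positive) gives (1, -1, -1, -1).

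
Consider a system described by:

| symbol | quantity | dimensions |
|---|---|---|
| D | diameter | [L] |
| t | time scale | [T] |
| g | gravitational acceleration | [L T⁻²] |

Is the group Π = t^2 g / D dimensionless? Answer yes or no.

yes

Sum the exponent of each base dimension across the product:
  L: −[D]_L + 2·[t]_L + [g]_L = −(1) + 2·(0) + (1) = 0
  T: −[D]_T + 2·[t]_T + [g]_T = −(0) + 2·(1) + (-2) = 0
All base exponents vanish — dimensionless.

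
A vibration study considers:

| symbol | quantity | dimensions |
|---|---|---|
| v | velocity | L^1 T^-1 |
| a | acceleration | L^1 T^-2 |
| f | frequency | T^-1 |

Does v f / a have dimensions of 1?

Sum the exponent of each base dimension across the product:
  M: [v]_M − [a]_M + [f]_M = (0) − (0) + (0) = 0
  L: [v]_L − [a]_L + [f]_L = (1) − (1) + (0) = 0
  T: [v]_T − [a]_T + [f]_T = (-1) − (-2) + (-1) = 0
All base exponents vanish — dimensionless.

yes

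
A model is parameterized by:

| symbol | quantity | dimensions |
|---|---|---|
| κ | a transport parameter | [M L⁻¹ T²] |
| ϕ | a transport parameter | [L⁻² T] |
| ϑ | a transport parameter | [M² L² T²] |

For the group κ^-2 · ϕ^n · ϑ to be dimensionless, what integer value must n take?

2

Balance the L exponent: (-2)·n from ϕ, plus −2·(-1) + (2) = 4 from the rest, must sum to zero.
-2n + 4 = 0, so n = 2.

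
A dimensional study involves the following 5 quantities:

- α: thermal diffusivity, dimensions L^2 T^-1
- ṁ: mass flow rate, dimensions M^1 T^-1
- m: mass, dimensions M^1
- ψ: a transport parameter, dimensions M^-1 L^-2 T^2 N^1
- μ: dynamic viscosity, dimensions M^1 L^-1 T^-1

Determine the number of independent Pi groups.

There are 5 variables and 4 base dimensions (M, L, T, N).
The dimension matrix has rank 4.
Independent dimensionless groups: 5 − 4 = 1.

1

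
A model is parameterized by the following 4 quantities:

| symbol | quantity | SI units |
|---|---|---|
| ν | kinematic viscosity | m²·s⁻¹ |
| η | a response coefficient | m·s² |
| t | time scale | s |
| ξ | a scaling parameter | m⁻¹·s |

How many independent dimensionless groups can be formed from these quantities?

There are 4 variables and 2 base dimensions (L, T).
The dimension matrix has rank 2.
Independent dimensionless groups: 4 − 2 = 2.

2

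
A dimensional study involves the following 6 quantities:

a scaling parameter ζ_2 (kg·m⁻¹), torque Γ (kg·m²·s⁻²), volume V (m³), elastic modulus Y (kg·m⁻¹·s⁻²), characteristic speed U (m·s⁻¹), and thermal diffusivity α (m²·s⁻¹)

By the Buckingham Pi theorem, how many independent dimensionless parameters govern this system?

3

There are 6 variables and 3 base dimensions (M, L, T).
The dimension matrix has rank 3.
Independent dimensionless groups: 6 − 3 = 3.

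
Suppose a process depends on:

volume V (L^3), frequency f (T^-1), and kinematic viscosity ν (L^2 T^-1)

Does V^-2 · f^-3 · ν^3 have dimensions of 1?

Sum the exponent of each base dimension across the product:
  M: −2·[V]_M − 3·[f]_M + 3·[ν]_M = −2·(0) − 3·(0) + 3·(0) = 0
  L: −2·[V]_L − 3·[f]_L + 3·[ν]_L = −2·(3) − 3·(0) + 3·(2) = 0
  T: −2·[V]_T − 3·[f]_T + 3·[ν]_T = −2·(0) − 3·(-1) + 3·(-1) = 0
  Θ: −2·[V]_Θ − 3·[f]_Θ + 3·[ν]_Θ = −2·(0) − 3·(0) + 3·(0) = 0
All base exponents vanish — dimensionless.

yes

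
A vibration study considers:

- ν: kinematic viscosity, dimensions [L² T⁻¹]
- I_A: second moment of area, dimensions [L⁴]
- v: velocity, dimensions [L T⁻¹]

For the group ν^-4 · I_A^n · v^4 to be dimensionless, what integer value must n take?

Balance the L exponent: (4)·n from I_A, plus −4·(2) + 4·(1) = -4 from the rest, must sum to zero.
4n − 4 = 0, so n = 1.

1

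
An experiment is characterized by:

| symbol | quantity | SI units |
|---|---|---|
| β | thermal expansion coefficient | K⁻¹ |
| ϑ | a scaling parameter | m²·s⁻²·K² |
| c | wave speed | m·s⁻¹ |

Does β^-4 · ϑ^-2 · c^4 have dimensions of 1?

yes

Sum the exponent of each base dimension across the product:
  M: −4·[β]_M − 2·[ϑ]_M + 4·[c]_M = −4·(0) − 2·(0) + 4·(0) = 0
  L: −4·[β]_L − 2·[ϑ]_L + 4·[c]_L = −4·(0) − 2·(2) + 4·(1) = 0
  T: −4·[β]_T − 2·[ϑ]_T + 4·[c]_T = −4·(0) − 2·(-2) + 4·(-1) = 0
  Θ: −4·[β]_Θ − 2·[ϑ]_Θ + 4·[c]_Θ = −4·(-1) − 2·(2) + 4·(0) = 0
All base exponents vanish — dimensionless.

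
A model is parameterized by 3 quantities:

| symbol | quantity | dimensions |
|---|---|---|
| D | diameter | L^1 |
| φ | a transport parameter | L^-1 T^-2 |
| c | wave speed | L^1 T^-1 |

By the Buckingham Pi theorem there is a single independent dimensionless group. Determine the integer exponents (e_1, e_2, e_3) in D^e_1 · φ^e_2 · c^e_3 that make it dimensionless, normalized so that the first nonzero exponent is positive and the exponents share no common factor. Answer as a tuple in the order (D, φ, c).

(3, 1, -2)

L: e_1·(1) + e_2·(-1) + e_3·(1) = 0
T: e_1·(0) + e_2·(-2) + e_3·(-1) = 0
Solving this homogeneous linear system for the smallest-integer solution (first nonzero entry positive) gives (3, 1, -2).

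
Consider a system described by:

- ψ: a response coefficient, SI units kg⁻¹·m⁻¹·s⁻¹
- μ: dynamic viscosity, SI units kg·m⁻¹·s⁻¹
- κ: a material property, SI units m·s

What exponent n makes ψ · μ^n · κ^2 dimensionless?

1

Balance the M exponent: (1)·n from μ, plus (-1) + 2·(0) = -1 from the rest, must sum to zero.
n − 1 = 0, so n = 1.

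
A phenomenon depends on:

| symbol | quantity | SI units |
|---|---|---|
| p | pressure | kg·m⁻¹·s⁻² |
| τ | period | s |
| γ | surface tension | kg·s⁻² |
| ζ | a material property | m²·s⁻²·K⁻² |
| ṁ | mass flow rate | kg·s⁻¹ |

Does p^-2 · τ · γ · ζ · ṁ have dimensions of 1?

Sum the exponent of each base dimension across the product:
  M: −2·[p]_M + [τ]_M + [γ]_M + [ζ]_M + [ṁ]_M = −2·(1) + (0) + (1) + (0) + (1) = 0
  L: −2·[p]_L + [τ]_L + [γ]_L + [ζ]_L + [ṁ]_L = −2·(-1) + (0) + (0) + (2) + (0) = 4
  T: −2·[p]_T + [τ]_T + [γ]_T + [ζ]_T + [ṁ]_T = −2·(-2) + (1) + (-2) + (-2) + (-1) = 0
  Θ: −2·[p]_Θ + [τ]_Θ + [γ]_Θ + [ζ]_Θ + [ṁ]_Θ = −2·(0) + (0) + (0) + (-2) + (0) = -2
Net dimensions [L⁴ Θ⁻²] ≠ [1] — not dimensionless.

no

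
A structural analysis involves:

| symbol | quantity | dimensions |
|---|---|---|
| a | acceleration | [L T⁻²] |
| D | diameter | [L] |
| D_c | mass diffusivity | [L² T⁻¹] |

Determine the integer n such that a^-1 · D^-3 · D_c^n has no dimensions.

2

Balance the L exponent: (2)·n from D_c, plus −(1) − 3·(1) = -4 from the rest, must sum to zero.
2n − 4 = 0, so n = 2.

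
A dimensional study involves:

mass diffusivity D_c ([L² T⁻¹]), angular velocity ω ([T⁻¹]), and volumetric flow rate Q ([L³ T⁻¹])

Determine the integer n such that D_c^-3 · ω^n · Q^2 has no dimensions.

Balance the T exponent: (-1)·n from ω, plus −3·(-1) + 2·(-1) = 1 from the rest, must sum to zero.
−n + 1 = 0, so n = 1.

1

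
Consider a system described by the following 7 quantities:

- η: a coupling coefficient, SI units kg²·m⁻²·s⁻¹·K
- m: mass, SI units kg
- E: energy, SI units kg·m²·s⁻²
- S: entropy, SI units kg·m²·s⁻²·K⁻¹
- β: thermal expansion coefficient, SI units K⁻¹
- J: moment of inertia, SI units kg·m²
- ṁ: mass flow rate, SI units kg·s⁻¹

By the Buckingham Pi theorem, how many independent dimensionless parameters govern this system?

3

There are 7 variables and 4 base dimensions (M, L, T, Θ).
The dimension matrix has rank 4.
Independent dimensionless groups: 7 − 4 = 3.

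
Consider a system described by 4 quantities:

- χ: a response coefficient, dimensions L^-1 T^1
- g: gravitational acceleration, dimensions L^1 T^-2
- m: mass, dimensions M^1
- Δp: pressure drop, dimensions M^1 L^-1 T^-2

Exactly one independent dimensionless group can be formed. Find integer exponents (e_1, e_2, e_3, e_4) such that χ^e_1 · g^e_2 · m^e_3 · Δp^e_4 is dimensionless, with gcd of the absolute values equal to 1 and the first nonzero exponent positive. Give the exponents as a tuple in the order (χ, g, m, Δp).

M: e_1·(0) + e_2·(0) + e_3·(1) + e_4·(1) = 0
L: e_1·(-1) + e_2·(1) + e_3·(0) + e_4·(-1) = 0
T: e_1·(1) + e_2·(-2) + e_3·(0) + e_4·(-2) = 0
Solving this homogeneous linear system for the smallest-integer solution (first nonzero entry positive) gives (4, 3, 1, -1).

(4, 3, 1, -1)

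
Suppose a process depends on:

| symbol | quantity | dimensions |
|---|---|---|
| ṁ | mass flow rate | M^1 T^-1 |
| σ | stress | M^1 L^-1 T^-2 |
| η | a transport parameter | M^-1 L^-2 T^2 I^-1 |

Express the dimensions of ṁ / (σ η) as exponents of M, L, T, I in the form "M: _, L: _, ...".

Collect each base-dimension exponent across the product:
  M: (1) − (1) − (-1) = 1
  L: (0) − (-1) − (-2) = 3
  T: (-1) − (-2) − (2) = -1
  I: (0) − (0) − (-1) = 1
So the dimensions are [M L³ T⁻¹ I].

M: 1, L: 3, T: -1, I: 1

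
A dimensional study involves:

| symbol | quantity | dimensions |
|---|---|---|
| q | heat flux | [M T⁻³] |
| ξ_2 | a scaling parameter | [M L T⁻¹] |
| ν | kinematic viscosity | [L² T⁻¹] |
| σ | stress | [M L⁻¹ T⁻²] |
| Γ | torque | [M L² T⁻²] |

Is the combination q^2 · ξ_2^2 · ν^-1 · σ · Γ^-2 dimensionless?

no

Sum the exponent of each base dimension across the product:
  M: 2·[q]_M + 2·[ξ_2]_M − [ν]_M + [σ]_M − 2·[Γ]_M = 2·(1) + 2·(1) − (0) + (1) − 2·(1) = 3
  L: 2·[q]_L + 2·[ξ_2]_L − [ν]_L + [σ]_L − 2·[Γ]_L = 2·(0) + 2·(1) − (2) + (-1) − 2·(2) = -5
  T: 2·[q]_T + 2·[ξ_2]_T − [ν]_T + [σ]_T − 2·[Γ]_T = 2·(-3) + 2·(-1) − (-1) + (-2) − 2·(-2) = -5
Net dimensions [M³ L⁻⁵ T⁻⁵] ≠ [1] — not dimensionless.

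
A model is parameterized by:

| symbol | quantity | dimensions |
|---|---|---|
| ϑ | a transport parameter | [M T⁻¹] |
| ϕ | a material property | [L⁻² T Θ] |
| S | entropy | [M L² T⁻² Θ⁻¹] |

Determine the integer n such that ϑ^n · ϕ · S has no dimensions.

Balance the M exponent: (1)·n from ϑ, plus (0) + (1) = 1 from the rest, must sum to zero.
n + 1 = 0, so n = -1.

-1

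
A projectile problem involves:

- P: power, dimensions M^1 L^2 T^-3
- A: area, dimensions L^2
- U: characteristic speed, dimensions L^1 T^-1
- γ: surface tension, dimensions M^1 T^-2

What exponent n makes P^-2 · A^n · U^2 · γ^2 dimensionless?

Balance the L exponent: (2)·n from A, plus −2·(2) + 2·(1) + 2·(0) = -2 from the rest, must sum to zero.
2n − 2 = 0, so n = 1.

1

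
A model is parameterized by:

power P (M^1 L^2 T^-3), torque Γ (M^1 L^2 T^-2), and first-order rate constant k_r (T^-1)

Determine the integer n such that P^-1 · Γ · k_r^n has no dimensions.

1

Balance the T exponent: (-1)·n from k_r, plus −(-3) + (-2) = 1 from the rest, must sum to zero.
−n + 1 = 0, so n = 1.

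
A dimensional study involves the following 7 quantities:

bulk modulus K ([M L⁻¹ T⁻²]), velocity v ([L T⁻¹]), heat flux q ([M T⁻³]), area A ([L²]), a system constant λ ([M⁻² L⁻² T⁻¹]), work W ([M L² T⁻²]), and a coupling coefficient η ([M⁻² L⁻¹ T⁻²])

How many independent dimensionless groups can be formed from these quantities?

4

There are 7 variables and 3 base dimensions (M, L, T).
The dimension matrix has rank 3.
Independent dimensionless groups: 7 − 3 = 4.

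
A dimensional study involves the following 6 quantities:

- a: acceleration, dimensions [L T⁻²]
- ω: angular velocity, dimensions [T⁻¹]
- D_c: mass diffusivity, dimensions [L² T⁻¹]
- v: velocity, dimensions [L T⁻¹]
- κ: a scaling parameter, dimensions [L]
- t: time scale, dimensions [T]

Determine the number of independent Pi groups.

4

There are 6 variables and 2 base dimensions (L, T).
The dimension matrix has rank 2.
Independent dimensionless groups: 6 − 2 = 4.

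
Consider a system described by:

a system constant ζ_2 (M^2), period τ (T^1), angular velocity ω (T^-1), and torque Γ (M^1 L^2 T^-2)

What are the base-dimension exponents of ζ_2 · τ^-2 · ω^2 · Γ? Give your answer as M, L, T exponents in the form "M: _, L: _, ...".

Collect each base-dimension exponent across the product:
  M: (2) − 2·(0) + 2·(0) + (1) = 3
  L: (0) − 2·(0) + 2·(0) + (2) = 2
  T: (0) − 2·(1) + 2·(-1) + (-2) = -6
So the dimensions are [M³ L² T⁻⁶].

M: 3, L: 2, T: -6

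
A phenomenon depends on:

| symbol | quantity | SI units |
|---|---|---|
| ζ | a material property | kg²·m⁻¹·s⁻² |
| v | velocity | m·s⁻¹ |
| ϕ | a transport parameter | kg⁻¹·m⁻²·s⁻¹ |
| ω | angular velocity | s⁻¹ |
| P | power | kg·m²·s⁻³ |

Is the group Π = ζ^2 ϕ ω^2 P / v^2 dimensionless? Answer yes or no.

no

Sum the exponent of each base dimension across the product:
  M: 2·[ζ]_M − 2·[v]_M + [ϕ]_M + 2·[ω]_M + [P]_M = 2·(2) − 2·(0) + (-1) + 2·(0) + (1) = 4
  L: 2·[ζ]_L − 2·[v]_L + [ϕ]_L + 2·[ω]_L + [P]_L = 2·(-1) − 2·(1) + (-2) + 2·(0) + (2) = -4
  T: 2·[ζ]_T − 2·[v]_T + [ϕ]_T + 2·[ω]_T + [P]_T = 2·(-2) − 2·(-1) + (-1) + 2·(-1) + (-3) = -8
Net dimensions [M⁴ L⁻⁴ T⁻⁸] ≠ [1] — not dimensionless.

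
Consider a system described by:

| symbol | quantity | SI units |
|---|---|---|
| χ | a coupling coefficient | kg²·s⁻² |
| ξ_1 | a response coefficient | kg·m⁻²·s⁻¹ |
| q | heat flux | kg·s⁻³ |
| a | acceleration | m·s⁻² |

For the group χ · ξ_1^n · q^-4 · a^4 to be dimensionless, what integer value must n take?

2

Balance the M exponent: (1)·n from ξ_1, plus (2) − 4·(1) + 4·(0) = -2 from the rest, must sum to zero.
n − 2 = 0, so n = 2.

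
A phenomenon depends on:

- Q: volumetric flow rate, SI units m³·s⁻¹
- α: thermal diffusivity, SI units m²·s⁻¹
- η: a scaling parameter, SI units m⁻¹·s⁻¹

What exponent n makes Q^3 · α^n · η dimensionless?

Balance the L exponent: (2)·n from α, plus 3·(3) + (-1) = 8 from the rest, must sum to zero.
2n + 8 = 0, so n = -4.

-4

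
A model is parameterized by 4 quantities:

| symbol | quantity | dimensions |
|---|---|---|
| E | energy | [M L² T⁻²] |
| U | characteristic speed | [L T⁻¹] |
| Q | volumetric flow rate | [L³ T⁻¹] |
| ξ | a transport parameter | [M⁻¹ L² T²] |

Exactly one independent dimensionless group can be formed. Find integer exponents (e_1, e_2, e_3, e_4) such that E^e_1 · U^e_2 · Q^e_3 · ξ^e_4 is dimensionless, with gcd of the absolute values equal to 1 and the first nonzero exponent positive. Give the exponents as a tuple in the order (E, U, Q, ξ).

(1, 2, -2, 1)

M: e_1·(1) + e_2·(0) + e_3·(0) + e_4·(-1) = 0
L: e_1·(2) + e_2·(1) + e_3·(3) + e_4·(2) = 0
T: e_1·(-2) + e_2·(-1) + e_3·(-1) + e_4·(2) = 0
Solving this homogeneous linear system for the smallest-integer solution (first nonzero entry positive) gives (1, 2, -2, 1).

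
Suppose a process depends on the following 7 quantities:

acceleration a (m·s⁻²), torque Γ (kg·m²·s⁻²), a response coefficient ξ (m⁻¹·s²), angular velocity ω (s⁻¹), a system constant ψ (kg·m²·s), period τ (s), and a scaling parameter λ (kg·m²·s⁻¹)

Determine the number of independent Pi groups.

There are 7 variables and 3 base dimensions (M, L, T).
The dimension matrix has rank 3.
Independent dimensionless groups: 7 − 3 = 4.

4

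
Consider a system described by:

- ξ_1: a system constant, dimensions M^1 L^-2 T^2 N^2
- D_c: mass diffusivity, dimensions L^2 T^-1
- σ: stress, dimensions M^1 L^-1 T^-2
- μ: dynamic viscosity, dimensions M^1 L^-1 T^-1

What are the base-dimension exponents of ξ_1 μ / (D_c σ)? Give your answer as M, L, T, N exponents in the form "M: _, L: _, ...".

Collect each base-dimension exponent across the product:
  M: (1) − (0) − (1) + (1) = 1
  L: (-2) − (2) − (-1) + (-1) = -4
  T: (2) − (-1) − (-2) + (-1) = 4
  N: (2) − (0) − (0) + (0) = 2
So the dimensions are [M L⁻⁴ T⁴ N²].

M: 1, L: -4, T: 4, N: 2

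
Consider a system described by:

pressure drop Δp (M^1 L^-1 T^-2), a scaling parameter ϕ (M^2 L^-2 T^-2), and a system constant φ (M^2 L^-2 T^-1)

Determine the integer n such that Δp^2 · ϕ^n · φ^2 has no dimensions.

-3

Balance the M exponent: (2)·n from ϕ, plus 2·(1) + 2·(2) = 6 from the rest, must sum to zero.
2n + 6 = 0, so n = -3.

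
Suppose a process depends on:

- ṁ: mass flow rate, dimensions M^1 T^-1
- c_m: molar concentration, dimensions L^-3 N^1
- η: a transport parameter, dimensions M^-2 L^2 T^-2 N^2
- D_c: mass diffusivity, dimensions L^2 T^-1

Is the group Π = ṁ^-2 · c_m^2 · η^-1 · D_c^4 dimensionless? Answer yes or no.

yes

Sum the exponent of each base dimension across the product:
  M: −2·[ṁ]_M + 2·[c_m]_M − [η]_M + 4·[D_c]_M = −2·(1) + 2·(0) − (-2) + 4·(0) = 0
  L: −2·[ṁ]_L + 2·[c_m]_L − [η]_L + 4·[D_c]_L = −2·(0) + 2·(-3) − (2) + 4·(2) = 0
  T: −2·[ṁ]_T + 2·[c_m]_T − [η]_T + 4·[D_c]_T = −2·(-1) + 2·(0) − (-2) + 4·(-1) = 0
  N: −2·[ṁ]_N + 2·[c_m]_N − [η]_N + 4·[D_c]_N = −2·(0) + 2·(1) − (2) + 4·(0) = 0
All base exponents vanish — dimensionless.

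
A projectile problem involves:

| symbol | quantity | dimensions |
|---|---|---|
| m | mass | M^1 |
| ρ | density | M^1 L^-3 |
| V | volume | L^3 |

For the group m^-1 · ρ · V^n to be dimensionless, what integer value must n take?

1

Balance the L exponent: (3)·n from V, plus −(0) + (-3) = -3 from the rest, must sum to zero.
3n − 3 = 0, so n = 1.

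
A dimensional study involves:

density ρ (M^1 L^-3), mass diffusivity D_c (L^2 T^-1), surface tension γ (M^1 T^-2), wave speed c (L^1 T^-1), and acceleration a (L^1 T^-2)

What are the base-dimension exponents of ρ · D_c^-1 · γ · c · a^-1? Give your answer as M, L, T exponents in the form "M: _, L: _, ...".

Collect each base-dimension exponent across the product:
  M: (1) − (0) + (1) + (0) − (0) = 2
  L: (-3) − (2) + (0) + (1) − (1) = -5
  T: (0) − (-1) + (-2) + (-1) − (-2) = 0
So the dimensions are [M² L⁻⁵].

M: 2, L: -5, T: 0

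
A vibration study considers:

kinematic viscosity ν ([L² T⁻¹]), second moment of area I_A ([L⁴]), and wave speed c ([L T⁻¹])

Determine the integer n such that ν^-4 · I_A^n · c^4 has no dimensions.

Balance the L exponent: (4)·n from I_A, plus −4·(2) + 4·(1) = -4 from the rest, must sum to zero.
4n − 4 = 0, so n = 1.

1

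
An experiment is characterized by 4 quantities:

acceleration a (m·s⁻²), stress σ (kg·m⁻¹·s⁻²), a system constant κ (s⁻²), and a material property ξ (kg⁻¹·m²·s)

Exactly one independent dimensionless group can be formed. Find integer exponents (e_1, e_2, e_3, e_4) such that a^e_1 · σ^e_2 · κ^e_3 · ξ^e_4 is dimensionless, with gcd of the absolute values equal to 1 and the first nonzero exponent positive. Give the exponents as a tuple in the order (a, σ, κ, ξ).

(2, -2, -1, -2)

M: e_1·(0) + e_2·(1) + e_3·(0) + e_4·(-1) = 0
L: e_1·(1) + e_2·(-1) + e_3·(0) + e_4·(2) = 0
T: e_1·(-2) + e_2·(-2) + e_3·(-2) + e_4·(1) = 0
Solving this homogeneous linear system for the smallest-integer solution (first nonzero entry positive) gives (2, -2, -1, -2).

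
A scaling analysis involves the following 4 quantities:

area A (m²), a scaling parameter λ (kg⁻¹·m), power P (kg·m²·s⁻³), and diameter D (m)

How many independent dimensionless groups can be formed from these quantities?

1

There are 4 variables and 3 base dimensions (M, L, T).
The dimension matrix has rank 3.
Independent dimensionless groups: 4 − 3 = 1.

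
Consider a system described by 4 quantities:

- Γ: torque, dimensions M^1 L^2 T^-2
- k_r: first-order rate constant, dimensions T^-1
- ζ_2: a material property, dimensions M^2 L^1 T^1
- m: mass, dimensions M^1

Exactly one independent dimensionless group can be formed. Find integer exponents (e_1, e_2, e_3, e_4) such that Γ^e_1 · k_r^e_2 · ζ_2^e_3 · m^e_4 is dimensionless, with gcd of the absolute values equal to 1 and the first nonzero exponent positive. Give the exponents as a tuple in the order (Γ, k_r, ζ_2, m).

(1, -4, -2, 3)

M: e_1·(1) + e_2·(0) + e_3·(2) + e_4·(1) = 0
L: e_1·(2) + e_2·(0) + e_3·(1) + e_4·(0) = 0
T: e_1·(-2) + e_2·(-1) + e_3·(1) + e_4·(0) = 0
Solving this homogeneous linear system for the smallest-integer solution (first nonzero entry positive) gives (1, -4, -2, 3).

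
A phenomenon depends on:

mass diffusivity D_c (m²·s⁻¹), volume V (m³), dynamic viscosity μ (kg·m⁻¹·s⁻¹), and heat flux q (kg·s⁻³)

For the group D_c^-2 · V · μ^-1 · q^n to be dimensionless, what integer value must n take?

1

Balance the M exponent: (1)·n from q, plus −2·(0) + (0) − (1) = -1 from the rest, must sum to zero.
n − 1 = 0, so n = 1.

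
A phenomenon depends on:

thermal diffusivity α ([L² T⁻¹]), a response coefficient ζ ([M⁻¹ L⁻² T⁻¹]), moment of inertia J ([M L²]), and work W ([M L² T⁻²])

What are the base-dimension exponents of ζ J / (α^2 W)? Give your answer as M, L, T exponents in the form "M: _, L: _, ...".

Collect each base-dimension exponent across the product:
  M: −2·(0) + (-1) + (1) − (1) = -1
  L: −2·(2) + (-2) + (2) − (2) = -6
  T: −2·(-1) + (-1) + (0) − (-2) = 3
So the dimensions are [M⁻¹ L⁻⁶ T³].

M: -1, L: -6, T: 3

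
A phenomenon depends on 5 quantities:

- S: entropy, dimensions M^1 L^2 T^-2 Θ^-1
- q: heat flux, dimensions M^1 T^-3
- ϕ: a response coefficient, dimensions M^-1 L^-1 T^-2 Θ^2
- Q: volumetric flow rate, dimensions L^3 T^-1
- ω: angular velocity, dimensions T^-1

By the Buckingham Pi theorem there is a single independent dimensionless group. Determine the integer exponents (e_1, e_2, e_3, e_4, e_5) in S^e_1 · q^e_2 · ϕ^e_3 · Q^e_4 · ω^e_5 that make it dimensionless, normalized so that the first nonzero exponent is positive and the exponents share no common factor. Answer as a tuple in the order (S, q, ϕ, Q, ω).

(2, -1, 1, -1, -2)

M: e_1·(1) + e_2·(1) + e_3·(-1) + e_4·(0) + e_5·(0) = 0
L: e_1·(2) + e_2·(0) + e_3·(-1) + e_4·(3) + e_5·(0) = 0
T: e_1·(-2) + e_2·(-3) + e_3·(-2) + e_4·(-1) + e_5·(-1) = 0
Θ: e_1·(-1) + e_2·(0) + e_3·(2) + e_4·(0) + e_5·(0) = 0
Solving this homogeneous linear system for the smallest-integer solution (first nonzero entry positive) gives (2, -1, 1, -1, -2).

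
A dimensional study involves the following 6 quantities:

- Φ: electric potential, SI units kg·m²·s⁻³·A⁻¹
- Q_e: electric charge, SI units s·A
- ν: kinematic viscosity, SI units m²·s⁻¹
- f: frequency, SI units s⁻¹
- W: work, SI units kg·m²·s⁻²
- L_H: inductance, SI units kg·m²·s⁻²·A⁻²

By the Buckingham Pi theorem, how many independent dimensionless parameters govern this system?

There are 6 variables and 4 base dimensions (M, L, T, I).
The dimension matrix has rank 4.
Independent dimensionless groups: 6 − 4 = 2.

2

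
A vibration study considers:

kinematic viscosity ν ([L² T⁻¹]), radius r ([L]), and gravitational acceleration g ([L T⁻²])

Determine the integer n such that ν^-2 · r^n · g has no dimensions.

Balance the L exponent: (1)·n from r, plus −2·(2) + (1) = -3 from the rest, must sum to zero.
n − 3 = 0, so n = 3.

3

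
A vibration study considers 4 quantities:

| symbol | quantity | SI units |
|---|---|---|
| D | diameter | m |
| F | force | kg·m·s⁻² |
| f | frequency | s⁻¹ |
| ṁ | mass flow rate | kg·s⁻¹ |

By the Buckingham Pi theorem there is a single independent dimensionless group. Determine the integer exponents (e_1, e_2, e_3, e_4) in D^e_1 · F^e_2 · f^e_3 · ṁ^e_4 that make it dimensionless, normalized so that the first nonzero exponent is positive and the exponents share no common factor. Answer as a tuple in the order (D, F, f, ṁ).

M: e_1·(0) + e_2·(1) + e_3·(0) + e_4·(1) = 0
L: e_1·(1) + e_2·(1) + e_3·(0) + e_4·(0) = 0
T: e_1·(0) + e_2·(-2) + e_3·(-1) + e_4·(-1) = 0
Solving this homogeneous linear system for the smallest-integer solution (first nonzero entry positive) gives (1, -1, 1, 1).

(1, -1, 1, 1)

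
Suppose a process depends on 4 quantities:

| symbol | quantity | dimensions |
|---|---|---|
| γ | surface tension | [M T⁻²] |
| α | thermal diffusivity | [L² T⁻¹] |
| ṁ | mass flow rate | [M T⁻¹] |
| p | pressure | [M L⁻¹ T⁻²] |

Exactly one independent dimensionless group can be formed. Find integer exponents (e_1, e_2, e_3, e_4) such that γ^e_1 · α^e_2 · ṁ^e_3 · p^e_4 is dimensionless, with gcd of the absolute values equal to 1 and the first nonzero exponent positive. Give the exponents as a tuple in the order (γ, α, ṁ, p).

(3, -1, -1, -2)

M: e_1·(1) + e_2·(0) + e_3·(1) + e_4·(1) = 0
L: e_1·(0) + e_2·(2) + e_3·(0) + e_4·(-1) = 0
T: e_1·(-2) + e_2·(-1) + e_3·(-1) + e_4·(-2) = 0
Solving this homogeneous linear system for the smallest-integer solution (first nonzero entry positive) gives (3, -1, -1, -2).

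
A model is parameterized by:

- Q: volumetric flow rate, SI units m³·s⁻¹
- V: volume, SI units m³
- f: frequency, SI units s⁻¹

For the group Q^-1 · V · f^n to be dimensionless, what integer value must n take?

Balance the T exponent: (-1)·n from f, plus −(-1) + (0) = 1 from the rest, must sum to zero.
−n + 1 = 0, so n = 1.

1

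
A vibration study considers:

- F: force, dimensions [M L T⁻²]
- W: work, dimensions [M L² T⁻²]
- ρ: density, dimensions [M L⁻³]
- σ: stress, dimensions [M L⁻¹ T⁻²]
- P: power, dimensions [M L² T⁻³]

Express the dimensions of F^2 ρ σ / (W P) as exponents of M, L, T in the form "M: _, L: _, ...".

M: 2, L: -6, T: -1

Collect each base-dimension exponent across the product:
  M: 2·(1) − (1) + (1) + (1) − (1) = 2
  L: 2·(1) − (2) + (-3) + (-1) − (2) = -6
  T: 2·(-2) − (-2) + (0) + (-2) − (-3) = -1
So the dimensions are [M² L⁻⁶ T⁻¹].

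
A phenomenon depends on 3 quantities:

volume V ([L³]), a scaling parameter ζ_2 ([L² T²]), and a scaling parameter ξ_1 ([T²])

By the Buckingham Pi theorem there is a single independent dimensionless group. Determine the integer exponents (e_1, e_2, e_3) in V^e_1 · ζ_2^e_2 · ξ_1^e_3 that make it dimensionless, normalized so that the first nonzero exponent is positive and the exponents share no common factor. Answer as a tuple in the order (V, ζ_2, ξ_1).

(2, -3, 3)

L: e_1·(3) + e_2·(2) + e_3·(0) = 0
T: e_1·(0) + e_2·(2) + e_3·(2) = 0
Solving this homogeneous linear system for the smallest-integer solution (first nonzero entry positive) gives (2, -3, 3).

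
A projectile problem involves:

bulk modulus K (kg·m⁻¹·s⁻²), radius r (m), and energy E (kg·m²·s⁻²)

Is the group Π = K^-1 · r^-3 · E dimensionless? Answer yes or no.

Sum the exponent of each base dimension across the product:
  M: −[K]_M − 3·[r]_M + [E]_M = −(1) − 3·(0) + (1) = 0
  L: −[K]_L − 3·[r]_L + [E]_L = −(-1) − 3·(1) + (2) = 0
  T: −[K]_T − 3·[r]_T + [E]_T = −(-2) − 3·(0) + (-2) = 0
All base exponents vanish — dimensionless.

yes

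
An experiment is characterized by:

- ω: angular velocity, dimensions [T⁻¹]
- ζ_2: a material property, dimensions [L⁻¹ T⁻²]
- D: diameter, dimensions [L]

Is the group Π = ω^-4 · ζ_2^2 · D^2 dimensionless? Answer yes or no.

yes

Sum the exponent of each base dimension across the product:
  M: −4·[ω]_M + 2·[ζ_2]_M + 2·[D]_M = −4·(0) + 2·(0) + 2·(0) = 0
  L: −4·[ω]_L + 2·[ζ_2]_L + 2·[D]_L = −4·(0) + 2·(-1) + 2·(1) = 0
  T: −4·[ω]_T + 2·[ζ_2]_T + 2·[D]_T = −4·(-1) + 2·(-2) + 2·(0) = 0
All base exponents vanish — dimensionless.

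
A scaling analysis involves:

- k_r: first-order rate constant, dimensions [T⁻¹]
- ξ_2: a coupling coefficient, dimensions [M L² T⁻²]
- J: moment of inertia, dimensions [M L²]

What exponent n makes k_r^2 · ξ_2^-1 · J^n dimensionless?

Balance the M exponent: (1)·n from J, plus 2·(0) − (1) = -1 from the rest, must sum to zero.
n − 1 = 0, so n = 1.

1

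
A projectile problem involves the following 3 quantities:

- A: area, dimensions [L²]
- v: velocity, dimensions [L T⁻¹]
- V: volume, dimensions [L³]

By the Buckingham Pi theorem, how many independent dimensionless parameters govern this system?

1

There are 3 variables and 2 base dimensions (L, T).
The dimension matrix has rank 2.
Independent dimensionless groups: 3 − 2 = 1.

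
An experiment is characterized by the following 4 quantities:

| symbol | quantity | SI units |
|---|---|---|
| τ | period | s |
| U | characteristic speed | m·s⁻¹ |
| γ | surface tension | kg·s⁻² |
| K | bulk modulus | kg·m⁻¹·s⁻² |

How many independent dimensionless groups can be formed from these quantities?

1

There are 4 variables and 3 base dimensions (M, L, T).
The dimension matrix has rank 3.
Independent dimensionless groups: 4 − 3 = 1.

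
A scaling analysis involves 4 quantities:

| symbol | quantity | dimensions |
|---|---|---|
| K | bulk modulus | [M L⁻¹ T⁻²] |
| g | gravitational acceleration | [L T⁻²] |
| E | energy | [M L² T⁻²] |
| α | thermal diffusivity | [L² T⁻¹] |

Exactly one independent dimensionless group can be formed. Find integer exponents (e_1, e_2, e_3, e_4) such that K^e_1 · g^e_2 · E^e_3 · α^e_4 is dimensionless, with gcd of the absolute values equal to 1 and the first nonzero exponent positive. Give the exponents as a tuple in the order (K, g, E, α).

(1, -1, -1, 2)

M: e_1·(1) + e_2·(0) + e_3·(1) + e_4·(0) = 0
L: e_1·(-1) + e_2·(1) + e_3·(2) + e_4·(2) = 0
T: e_1·(-2) + e_2·(-2) + e_3·(-2) + e_4·(-1) = 0
Solving this homogeneous linear system for the smallest-integer solution (first nonzero entry positive) gives (1, -1, -1, 2).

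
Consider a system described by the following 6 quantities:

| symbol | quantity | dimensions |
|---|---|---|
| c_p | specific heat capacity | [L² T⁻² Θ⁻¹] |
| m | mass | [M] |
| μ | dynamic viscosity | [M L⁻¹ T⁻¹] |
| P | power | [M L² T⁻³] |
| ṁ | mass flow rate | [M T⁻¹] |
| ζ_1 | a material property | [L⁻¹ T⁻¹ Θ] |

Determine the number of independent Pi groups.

2

There are 6 variables and 4 base dimensions (M, L, T, Θ).
The dimension matrix has rank 4.
Independent dimensionless groups: 6 − 4 = 2.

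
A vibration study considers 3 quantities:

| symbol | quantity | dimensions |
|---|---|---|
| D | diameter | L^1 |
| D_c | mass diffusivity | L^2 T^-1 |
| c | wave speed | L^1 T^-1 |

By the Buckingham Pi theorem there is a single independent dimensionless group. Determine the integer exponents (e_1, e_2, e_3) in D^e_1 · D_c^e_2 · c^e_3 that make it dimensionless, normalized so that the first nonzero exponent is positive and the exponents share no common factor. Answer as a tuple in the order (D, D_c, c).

(1, -1, 1)

L: e_1·(1) + e_2·(2) + e_3·(1) = 0
T: e_1·(0) + e_2·(-1) + e_3·(-1) = 0
Solving this homogeneous linear system for the smallest-integer solution (first nonzero entry positive) gives (1, -1, 1).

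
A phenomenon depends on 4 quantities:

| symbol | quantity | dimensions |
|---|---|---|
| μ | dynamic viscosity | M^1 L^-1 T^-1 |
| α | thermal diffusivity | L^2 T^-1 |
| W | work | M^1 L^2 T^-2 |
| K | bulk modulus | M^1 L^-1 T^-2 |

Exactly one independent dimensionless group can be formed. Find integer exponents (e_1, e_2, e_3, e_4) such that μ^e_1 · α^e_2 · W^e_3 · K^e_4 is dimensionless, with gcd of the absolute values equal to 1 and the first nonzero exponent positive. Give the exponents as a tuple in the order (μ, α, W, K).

(3, 3, -2, -1)

M: e_1·(1) + e_2·(0) + e_3·(1) + e_4·(1) = 0
L: e_1·(-1) + e_2·(2) + e_3·(2) + e_4·(-1) = 0
T: e_1·(-1) + e_2·(-1) + e_3·(-2) + e_4·(-2) = 0
Solving this homogeneous linear system for the smallest-integer solution (first nonzero entry positive) gives (3, 3, -2, -1).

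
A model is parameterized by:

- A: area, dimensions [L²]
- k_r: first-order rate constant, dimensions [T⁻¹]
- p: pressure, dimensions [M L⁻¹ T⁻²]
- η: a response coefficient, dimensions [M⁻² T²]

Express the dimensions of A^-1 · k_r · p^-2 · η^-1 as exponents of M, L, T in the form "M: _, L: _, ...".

Collect each base-dimension exponent across the product:
  M: −(0) + (0) − 2·(1) − (-2) = 0
  L: −(2) + (0) − 2·(-1) − (0) = 0
  T: −(0) + (-1) − 2·(-2) − (2) = 1
So the dimensions are [T].

M: 0, L: 0, T: 1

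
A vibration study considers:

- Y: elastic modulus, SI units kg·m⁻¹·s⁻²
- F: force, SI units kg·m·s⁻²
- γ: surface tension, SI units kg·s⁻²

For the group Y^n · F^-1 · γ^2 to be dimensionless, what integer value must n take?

Balance the M exponent: (1)·n from Y, plus −(1) + 2·(1) = 1 from the rest, must sum to zero.
n + 1 = 0, so n = -1.

-1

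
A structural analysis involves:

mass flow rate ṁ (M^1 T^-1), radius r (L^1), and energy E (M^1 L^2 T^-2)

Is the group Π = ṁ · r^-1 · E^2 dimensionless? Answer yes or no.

Sum the exponent of each base dimension across the product:
  M: [ṁ]_M − [r]_M + 2·[E]_M = (1) − (0) + 2·(1) = 3
  L: [ṁ]_L − [r]_L + 2·[E]_L = (0) − (1) + 2·(2) = 3
  T: [ṁ]_T − [r]_T + 2·[E]_T = (-1) − (0) + 2·(-2) = -5
Net dimensions [M³ L³ T⁻⁵] ≠ [1] — not dimensionless.

no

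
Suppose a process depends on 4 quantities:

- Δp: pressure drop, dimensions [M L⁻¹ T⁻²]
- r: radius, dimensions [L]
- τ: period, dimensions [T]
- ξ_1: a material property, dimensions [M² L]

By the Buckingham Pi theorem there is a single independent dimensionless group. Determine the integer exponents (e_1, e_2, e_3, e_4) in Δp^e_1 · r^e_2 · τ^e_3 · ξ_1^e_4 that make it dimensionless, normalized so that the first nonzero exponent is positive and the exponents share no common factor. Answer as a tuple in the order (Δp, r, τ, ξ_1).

(2, 3, 4, -1)

M: e_1·(1) + e_2·(0) + e_3·(0) + e_4·(2) = 0
L: e_1·(-1) + e_2·(1) + e_3·(0) + e_4·(1) = 0
T: e_1·(-2) + e_2·(0) + e_3·(1) + e_4·(0) = 0
Solving this homogeneous linear system for the smallest-integer solution (first nonzero entry positive) gives (2, 3, 4, -1).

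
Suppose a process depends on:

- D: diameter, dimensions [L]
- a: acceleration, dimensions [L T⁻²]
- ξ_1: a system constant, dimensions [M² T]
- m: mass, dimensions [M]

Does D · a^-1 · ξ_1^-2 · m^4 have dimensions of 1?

yes

Sum the exponent of each base dimension across the product:
  M: [D]_M − [a]_M − 2·[ξ_1]_M + 4·[m]_M = (0) − (0) − 2·(2) + 4·(1) = 0
  L: [D]_L − [a]_L − 2·[ξ_1]_L + 4·[m]_L = (1) − (1) − 2·(0) + 4·(0) = 0
  T: [D]_T − [a]_T − 2·[ξ_1]_T + 4·[m]_T = (0) − (-2) − 2·(1) + 4·(0) = 0
All base exponents vanish — dimensionless.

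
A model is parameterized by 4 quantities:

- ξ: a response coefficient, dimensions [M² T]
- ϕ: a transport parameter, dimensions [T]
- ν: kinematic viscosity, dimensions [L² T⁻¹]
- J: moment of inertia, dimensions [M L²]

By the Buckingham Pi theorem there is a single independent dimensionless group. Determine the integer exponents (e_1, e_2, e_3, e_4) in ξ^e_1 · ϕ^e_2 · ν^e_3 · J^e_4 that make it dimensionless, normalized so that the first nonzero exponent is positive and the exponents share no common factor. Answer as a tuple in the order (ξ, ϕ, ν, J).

(1, 1, 2, -2)

M: e_1·(2) + e_2·(0) + e_3·(0) + e_4·(1) = 0
L: e_1·(0) + e_2·(0) + e_3·(2) + e_4·(2) = 0
T: e_1·(1) + e_2·(1) + e_3·(-1) + e_4·(0) = 0
Solving this homogeneous linear system for the smallest-integer solution (first nonzero entry positive) gives (1, 1, 2, -2).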